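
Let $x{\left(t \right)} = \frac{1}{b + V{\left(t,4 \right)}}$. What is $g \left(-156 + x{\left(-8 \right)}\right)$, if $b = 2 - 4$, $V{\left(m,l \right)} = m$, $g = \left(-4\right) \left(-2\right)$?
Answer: $- \frac{6244}{5} \approx -1248.8$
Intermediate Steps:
$g = 8$
$b = -2$
$x{\left(t \right)} = \frac{1}{-2 + t}$
$g \left(-156 + x{\left(-8 \right)}\right) = 8 \left(-156 + \frac{1}{-2 - 8}\right) = 8 \left(-156 + \frac{1}{-10}\right) = 8 \left(-156 - \frac{1}{10}\right) = 8 \left(- \frac{1561}{10}\right) = - \frac{6244}{5}$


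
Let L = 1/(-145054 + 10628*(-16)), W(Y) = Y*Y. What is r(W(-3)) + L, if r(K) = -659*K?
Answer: -1868869963/315102 ≈ -5931.0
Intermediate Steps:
W(Y) = Y²
L = -1/315102 (L = 1/(-145054 - 170048) = 1/(-315102) = -1/315102 ≈ -3.1736e-6)
r(W(-3)) + L = -659*(-3)² - 1/315102 = -659*9 - 1/315102 = -5931 - 1/315102 = -1868869963/315102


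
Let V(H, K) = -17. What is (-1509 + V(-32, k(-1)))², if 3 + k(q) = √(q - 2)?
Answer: 2328676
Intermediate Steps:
k(q) = -3 + √(-2 + q) (k(q) = -3 + √(q - 2) = -3 + √(-2 + q))
(-1509 + V(-32, k(-1)))² = (-1509 - 17)² = (-1526)² = 2328676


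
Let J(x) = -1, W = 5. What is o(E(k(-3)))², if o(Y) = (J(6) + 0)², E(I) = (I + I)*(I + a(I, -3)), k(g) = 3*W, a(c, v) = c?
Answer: 1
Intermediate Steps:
k(g) = 15 (k(g) = 3*5 = 15)
E(I) = 4*I² (E(I) = (I + I)*(I + I) = (2*I)*(2*I) = 4*I²)
o(Y) = 1 (o(Y) = (-1 + 0)² = (-1)² = 1)
o(E(k(-3)))² = 1² = 1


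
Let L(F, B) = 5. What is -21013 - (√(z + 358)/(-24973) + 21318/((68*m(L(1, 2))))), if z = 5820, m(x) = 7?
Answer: -294809/14 + √6178/24973 ≈ -21058.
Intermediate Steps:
-21013 - (√(z + 358)/(-24973) + 21318/((68*m(L(1, 2))))) = -21013 - (√(5820 + 358)/(-24973) + 21318/((68*7))) = -21013 - (√6178*(-1/24973) + 21318/476) = -21013 - (-√6178/24973 + 21318*(1/476)) = -21013 - (-√6178/24973 + 627/14) = -21013 - (627/14 - √6178/24973) = -21013 + (-627/14 + √6178/24973) = -294809/14 + √6178/24973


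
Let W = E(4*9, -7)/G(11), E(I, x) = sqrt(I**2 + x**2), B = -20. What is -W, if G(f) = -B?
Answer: -sqrt(1345)/20 ≈ -1.8337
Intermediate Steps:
G(f) = 20 (G(f) = -1*(-20) = 20)
W = sqrt(1345)/20 (W = sqrt((4*9)**2 + (-7)**2)/20 = sqrt(36**2 + 49)*(1/20) = sqrt(1296 + 49)*(1/20) = sqrt(1345)*(1/20) = sqrt(1345)/20 ≈ 1.8337)
-W = -sqrt(1345)/20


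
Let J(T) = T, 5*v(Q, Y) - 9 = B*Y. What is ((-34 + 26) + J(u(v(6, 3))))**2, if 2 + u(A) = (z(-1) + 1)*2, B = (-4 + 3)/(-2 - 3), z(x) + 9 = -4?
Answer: 1156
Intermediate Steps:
z(x) = -13 (z(x) = -9 - 4 = -13)
B = 1/5 (B = -1/(-5) = -1*(-1/5) = 1/5 ≈ 0.20000)
v(Q, Y) = 9/5 + Y/25 (v(Q, Y) = 9/5 + (Y/5)/5 = 9/5 + Y/25)
u(A) = -26 (u(A) = -2 + (-13 + 1)*2 = -2 - 12*2 = -2 - 24 = -26)
((-34 + 26) + J(u(v(6, 3))))**2 = ((-34 + 26) - 26)**2 = (-8 - 26)**2 = (-34)**2 = 1156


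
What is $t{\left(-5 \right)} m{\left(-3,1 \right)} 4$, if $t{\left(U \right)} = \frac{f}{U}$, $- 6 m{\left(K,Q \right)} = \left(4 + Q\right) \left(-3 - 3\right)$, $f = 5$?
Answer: $-20$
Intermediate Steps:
$m{\left(K,Q \right)} = 4 + Q$ ($m{\left(K,Q \right)} = - \frac{\left(4 + Q\right) \left(-3 - 3\right)}{6} = - \frac{\left(4 + Q\right) \left(-6\right)}{6} = - \frac{-24 - 6 Q}{6} = 4 + Q$)
$t{\left(U \right)} = \frac{5}{U}$
$t{\left(-5 \right)} m{\left(-3,1 \right)} 4 = \frac{5}{-5} \left(4 + 1\right) 4 = 5 \left(- \frac{1}{5}\right) 5 \cdot 4 = \left(-1\right) 5 \cdot 4 = \left(-5\right) 4 = -20$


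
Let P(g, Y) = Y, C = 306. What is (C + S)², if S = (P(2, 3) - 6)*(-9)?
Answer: 110889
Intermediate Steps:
S = 27 (S = (3 - 6)*(-9) = -3*(-9) = 27)
(C + S)² = (306 + 27)² = 333² = 110889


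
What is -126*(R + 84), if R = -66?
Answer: -2268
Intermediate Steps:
-126*(R + 84) = -126*(-66 + 84) = -126*18 = -2268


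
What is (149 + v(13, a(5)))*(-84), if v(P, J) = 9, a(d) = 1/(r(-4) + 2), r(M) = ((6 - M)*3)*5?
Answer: -13272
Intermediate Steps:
r(M) = 90 - 15*M (r(M) = (18 - 3*M)*5 = 90 - 15*M)
a(d) = 1/152 (a(d) = 1/((90 - 15*(-4)) + 2) = 1/((90 + 60) + 2) = 1/(150 + 2) = 1/152)
(149 + v(13, a(5)))*(-84) = (149 + 9)*(-84) = 158*(-84) = -13272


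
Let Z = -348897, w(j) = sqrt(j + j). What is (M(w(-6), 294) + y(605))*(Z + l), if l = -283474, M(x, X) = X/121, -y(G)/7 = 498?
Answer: 266551964952/121 ≈ 2.2029e+9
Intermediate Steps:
w(j) = sqrt(2)*sqrt(j) (w(j) = sqrt(2*j) = sqrt(2)*sqrt(j))
y(G) = -3486 (y(G) = -7*498 = -3486)
M(x, X) = X/121 (M(x, X) = X*(1/121) = X/121)
(M(w(-6), 294) + y(605))*(Z + l) = ((1/121)*294 - 3486)*(-348897 - 283474) = (294/121 - 3486)*(-632371) = -421512/121*(-632371) = 266551964952/121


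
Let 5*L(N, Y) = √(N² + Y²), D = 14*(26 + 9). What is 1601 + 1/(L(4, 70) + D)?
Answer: 4801072117/2998792 - 5*√1229/2998792 ≈ 1601.0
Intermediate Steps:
D = 490 (D = 14*35 = 490)
L(N, Y) = √(N² + Y²)/5
1601 + 1/(L(4, 70) + D) = 1601 + 1/(√(4² + 70²)/5 + 490) = 1601 + 1/(√(16 + 4900)/5 + 490) = 1601 + 1/(√4916/5 + 490) = 1601 + 1/((2*√1229)/5 + 490) = 1601 + 1/(2*√1229/5 + 490) = 1601 + 1/(490 + 2*√1229/5)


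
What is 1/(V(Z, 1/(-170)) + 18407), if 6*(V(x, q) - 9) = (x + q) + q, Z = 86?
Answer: 510/9399469 ≈ 5.4258e-5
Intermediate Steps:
V(x, q) = 9 + q/3 + x/6 (V(x, q) = 9 + ((x + q) + q)/6 = 9 + ((q + x) + q)/6 = 9 + (x + 2*q)/6 = 9 + (q/3 + x/6) = 9 + q/3 + x/6)
1/(V(Z, 1/(-170)) + 18407) = 1/((9 + (⅓)/(-170) + (⅙)*86) + 18407) = 1/((9 + (⅓)*(-1/170) + 43/3) + 18407) = 1/((9 - 1/510 + 43/3) + 18407) = 1/(11899/510 + 18407) = 1/(9399469/510) = 510/9399469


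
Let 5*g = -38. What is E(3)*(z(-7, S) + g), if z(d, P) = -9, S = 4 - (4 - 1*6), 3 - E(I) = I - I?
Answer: -249/5 ≈ -49.800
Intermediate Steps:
E(I) = 3 (E(I) = 3 - (I - I) = 3 - 1*0 = 3 + 0 = 3)
S = 6 (S = 4 - (4 - 6) = 4 - 1*(-2) = 4 + 2 = 6)
g = -38/5 (g = (1/5)*(-38) = -38/5 ≈ -7.6000)
E(3)*(z(-7, S) + g) = 3*(-9 - 38/5) = 3*(-83/5) = -249/5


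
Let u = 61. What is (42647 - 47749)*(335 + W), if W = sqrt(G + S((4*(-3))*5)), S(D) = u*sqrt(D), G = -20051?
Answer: -1709170 - 5102*sqrt(-20051 + 122*I*sqrt(15)) ≈ -1.7177e+6 - 7.225e+5*I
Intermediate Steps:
S(D) = 61*sqrt(D)
W = sqrt(-20051 + 122*I*sqrt(15)) (W = sqrt(-20051 + 61*sqrt((4*(-3))*5)) = sqrt(-20051 + 61*sqrt(-12*5)) = sqrt(-20051 + 61*sqrt(-60)) = sqrt(-20051 + 61*(2*I*sqrt(15))) = sqrt(-20051 + 122*I*sqrt(15)) ≈ 1.668 + 141.61*I)
(42647 - 47749)*(335 + W) = (42647 - 47749)*(335 + sqrt(-20051 + 122*I*sqrt(15))) = -5102*(335 + sqrt(-20051 + 122*I*sqrt(15))) = -1709170 - 5102*sqrt(-20051 + 122*I*sqrt(15))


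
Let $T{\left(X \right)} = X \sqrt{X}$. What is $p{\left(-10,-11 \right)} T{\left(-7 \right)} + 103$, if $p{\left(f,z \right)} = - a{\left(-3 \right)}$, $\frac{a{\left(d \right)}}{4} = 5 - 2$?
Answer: $103 + 84 i \sqrt{7} \approx 103.0 + 222.24 i$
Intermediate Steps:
$a{\left(d \right)} = 12$ ($a{\left(d \right)} = 4 \left(5 - 2\right) = 4 \cdot 3 = 12$)
$p{\left(f,z \right)} = -12$ ($p{\left(f,z \right)} = \left(-1\right) 12 = -12$)
$T{\left(X \right)} = X^{\frac{3}{2}}$
$p{\left(-10,-11 \right)} T{\left(-7 \right)} + 103 = - 12 \left(-7\right)^{\frac{3}{2}} + 103 = - 12 \left(- 7 i \sqrt{7}\right) + 103 = 84 i \sqrt{7} + 103 = 103 + 84 i \sqrt{7}$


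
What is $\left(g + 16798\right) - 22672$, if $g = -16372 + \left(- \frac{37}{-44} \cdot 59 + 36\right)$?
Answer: $- \frac{975057}{44} \approx -22160.0$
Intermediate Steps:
$g = - \frac{716601}{44}$ ($g = -16372 + \left(\left(-37\right) \left(- \frac{1}{44}\right) 59 + 36\right) = -16372 + \left(\frac{37}{44} \cdot 59 + 36\right) = -16372 + \left(\frac{2183}{44} + 36\right) = -16372 + \frac{3767}{44} = - \frac{716601}{44} \approx -16286.0$)
$\left(g + 16798\right) - 22672 = \left(- \frac{716601}{44} + 16798\right) - 22672 = \frac{22511}{44} - 22672 = - \frac{975057}{44}$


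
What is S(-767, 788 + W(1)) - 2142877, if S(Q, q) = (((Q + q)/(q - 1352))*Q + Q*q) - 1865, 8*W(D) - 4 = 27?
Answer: -98656422697/35848 ≈ -2.7521e+6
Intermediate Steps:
W(D) = 31/8 (W(D) = ½ + (⅛)*27 = ½ + 27/8 = 31/8)
S(Q, q) = -1865 + Q*q + Q*(Q + q)/(-1352 + q) (S(Q, q) = (((Q + q)/(-1352 + q))*Q + Q*q) - 1865 = (Q*(Q + q)/(-1352 + q) + Q*q) - 1865 = (Q*q + Q*(Q + q)/(-1352 + q)) - 1865 = -1865 + Q*q + Q*(Q + q)/(-1352 + q))
S(-767, 788 + W(1)) - 2142877 = (2521480 + (-767)² - 1865*(788 + 31/8) - 767*(788 + 31/8)² - 1351*(-767)*(788 + 31/8))/(-1352 + (788 + 31/8)) - 2142877 = (2521480 + 588289 - 1865*6335/8 - 767*(6335/8)² - 1351*(-767)*6335/8)/(-1352 + 6335/8) - 2142877 = (2521480 + 588289 - 11814775/8 - 767*40132225/64 + 6564434695/8)/(-4481/8) - 2142877 = -8*(2521480 + 588289 - 11814775/8 - 30781416575/64 + 6564434695/8)/4481 - 2142877 = -8/4481*21838568001/64 - 2142877 = -21838568001/35848 - 2142877 = -98656422697/35848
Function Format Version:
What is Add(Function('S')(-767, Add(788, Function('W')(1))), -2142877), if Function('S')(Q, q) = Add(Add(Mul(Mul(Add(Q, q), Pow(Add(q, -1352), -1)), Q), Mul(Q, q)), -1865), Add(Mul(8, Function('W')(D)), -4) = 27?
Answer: Rational(-98656422697, 35848) ≈ -2.7521e+6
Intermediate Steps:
Function('W')(D) = Rational(31, 8) (Function('W')(D) = Add(Rational(1, 2), Mul(Rational(1, 8), 27)) = Add(Rational(1, 2), Rational(27, 8)) = Rational(31, 8))
Function('S')(Q, q) = Add(-1865, Mul(Q, q), Mul(Q, Pow(Add(-1352, q), -1), Add(Q, q))) (Function('S')(Q, q) = Add(Add(Mul(Mul(Add(Q, q), Pow(Add(-1352, q), -1)), Q), Mul(Q, q)), -1865) = Add(Add(Mul(Mul(Pow(Add(-1352, q), -1), Add(Q, q)), Q), Mul(Q, q)), -1865) = Add(Add(Mul(Q, Pow(Add(-1352, q), -1), Add(Q, q)), Mul(Q, q)), -1865) = Add(Add(Mul(Q, q), Mul(Q, Pow(Add(-1352, q), -1), Add(Q, q))), -1865) = Add(-1865, Mul(Q, q), Mul(Q, Pow(Add(-1352, q), -1), Add(Q, q))))
Add(Function('S')(-767, Add(788, Function('W')(1))), -2142877) = Add(Mul(Pow(Add(-1352, Add(788, Rational(31, 8))), -1), Add(2521480, Pow(-767, 2), Mul(-1865, Add(788, Rational(31, 8))), Mul(-767, Pow(Add(788, Rational(31, 8)), 2)), Mul(-1351, -767, Add(788, Rational(31, 8))))), -2142877) = Add(Mul(Pow(Add(-1352, Rational(6335, 8)), -1), Add(2521480, 588289, Mul(-1865, Rational(6335, 8)), Mul(-767, Pow(Rational(6335, 8), 2)), Mul(-1351, -767, Rational(6335, 8)))), -2142877) = Add(Mul(Pow(Rational(-4481, 8), -1), Add(2521480, 588289, Rational(-11814775, 8), Mul(-767, Rational(40132225, 64)), Rational(6564434695, 8))), -2142877) = Add(Mul(Rational(-8, 4481), Add(2521480, 588289, Rational(-11814775, 8), Rational(-30781416575, 64), Rational(6564434695, 8))), -2142877) = Add(Mul(Rational(-8, 4481), Rational(21838568001, 64)), -2142877) = Add(Rational(-21838568001, 35848), -2142877) = Rational(-98656422697, 35848)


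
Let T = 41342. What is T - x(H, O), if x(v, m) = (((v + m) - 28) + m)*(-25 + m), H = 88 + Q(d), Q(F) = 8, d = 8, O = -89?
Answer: 28802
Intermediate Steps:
H = 96 (H = 88 + 8 = 96)
x(v, m) = (-25 + m)*(-28 + v + 2*m) (x(v, m) = (((m + v) - 28) + m)*(-25 + m) = ((-28 + m + v) + m)*(-25 + m) = (-28 + v + 2*m)*(-25 + m) = (-25 + m)*(-28 + v + 2*m))
T - x(H, O) = 41342 - (700 - 78*(-89) - 25*96 + 2*(-89)² - 89*96) = 41342 - (700 + 6942 - 2400 + 2*7921 - 8544) = 41342 - (700 + 6942 - 2400 + 15842 - 8544) = 41342 - 1*12540 = 41342 - 12540 = 28802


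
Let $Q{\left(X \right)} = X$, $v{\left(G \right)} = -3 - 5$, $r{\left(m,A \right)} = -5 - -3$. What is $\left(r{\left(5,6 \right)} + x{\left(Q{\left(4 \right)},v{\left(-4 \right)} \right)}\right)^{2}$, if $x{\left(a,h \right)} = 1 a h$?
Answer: $1156$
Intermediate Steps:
$r{\left(m,A \right)} = -2$ ($r{\left(m,A \right)} = -5 + 3 = -2$)
$v{\left(G \right)} = -8$
$x{\left(a,h \right)} = a h$
$\left(r{\left(5,6 \right)} + x{\left(Q{\left(4 \right)},v{\left(-4 \right)} \right)}\right)^{2} = \left(-2 + 4 \left(-8\right)\right)^{2} = \left(-2 - 32\right)^{2} = \left(-34\right)^{2} = 1156$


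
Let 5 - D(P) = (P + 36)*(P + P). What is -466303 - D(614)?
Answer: 331892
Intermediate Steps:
D(P) = 5 - 2*P*(36 + P) (D(P) = 5 - (P + 36)*(P + P) = 5 - (36 + P)*2*P = 5 - 2*P*(36 + P))
-466303 - D(614) = -466303 - (5 - 72*614 - 2*614²) = -466303 - (5 - 44208 - 2*376996) = -466303 - (5 - 44208 - 753992) = -466303 - 1*(-798195) = -466303 + 798195 = 331892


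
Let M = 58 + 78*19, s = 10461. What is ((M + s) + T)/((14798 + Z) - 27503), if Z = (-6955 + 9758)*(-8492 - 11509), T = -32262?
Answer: 20261/56075508 ≈ 0.00036132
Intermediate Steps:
M = 1540 (M = 58 + 1482 = 1540)
Z = -56062803 (Z = 2803*(-20001) = -56062803)
((M + s) + T)/((14798 + Z) - 27503) = ((1540 + 10461) - 32262)/((14798 - 56062803) - 27503) = (12001 - 32262)/(-56048005 - 27503) = -20261/(-56075508) = -20261*(-1/56075508) = 20261/56075508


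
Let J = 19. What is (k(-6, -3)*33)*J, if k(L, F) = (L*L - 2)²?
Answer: 724812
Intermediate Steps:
k(L, F) = (-2 + L²)² (k(L, F) = (L² - 2)² = (-2 + L²)²)
(k(-6, -3)*33)*J = ((-2 + (-6)²)²*33)*19 = ((-2 + 36)²*33)*19 = (34²*33)*19 = (1156*33)*19 = 38148*19 = 724812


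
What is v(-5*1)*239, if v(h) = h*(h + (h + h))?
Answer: 17925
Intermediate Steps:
v(h) = 3*h² (v(h) = h*(h + 2*h) = h*(3*h) = 3*h²)
v(-5*1)*239 = (3*(-5*1)²)*239 = (3*(-5)²)*239 = (3*25)*239 = 75*239 = 17925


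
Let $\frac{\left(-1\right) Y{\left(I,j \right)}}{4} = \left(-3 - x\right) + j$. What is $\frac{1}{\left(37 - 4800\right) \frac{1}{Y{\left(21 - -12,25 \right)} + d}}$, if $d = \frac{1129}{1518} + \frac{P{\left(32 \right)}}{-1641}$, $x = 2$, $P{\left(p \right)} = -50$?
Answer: $\frac{65784817}{3954937998} \approx 0.016634$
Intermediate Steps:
$d = \frac{642863}{830346}$ ($d = \frac{1129}{1518} - \frac{50}{-1641} = 1129 \cdot \frac{1}{1518} - - \frac{50}{1641} = \frac{1129}{1518} + \frac{50}{1641} = \frac{642863}{830346} \approx 0.77421$)
$Y{\left(I,j \right)} = 20 - 4 j$ ($Y{\left(I,j \right)} = - 4 \left(\left(-3 - 2\right) + j\right) = - 4 \left(-5 + j\right) = 20 - 4 j$)
$\frac{1}{\left(37 - 4800\right) \frac{1}{Y{\left(21 - -12,25 \right)} + d}} = \frac{1}{\left(37 - 4800\right) \frac{1}{\left(20 - 100\right) + \frac{642863}{830346}}} = \frac{1}{\left(-4763\right) \frac{1}{\left(20 - 100\right) + \frac{642863}{830346}}} = \frac{1}{\left(-4763\right) \frac{1}{-80 + \frac{642863}{830346}}} = \frac{1}{\left(-4763\right) \frac{1}{- \frac{65784817}{830346}}} = \frac{1}{\left(-4763\right) \left(- \frac{830346}{65784817}\right)} = \frac{1}{\frac{3954937998}{65784817}} = \frac{65784817}{3954937998}$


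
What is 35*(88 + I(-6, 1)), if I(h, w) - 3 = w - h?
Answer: 3430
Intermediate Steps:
I(h, w) = 3 + w - h (I(h, w) = 3 + (w - h) = 3 + w - h)
35*(88 + I(-6, 1)) = 35*(88 + (3 + 1 - 1*(-6))) = 35*(88 + (3 + 1 + 6)) = 35*(88 + 10) = 35*98 = 3430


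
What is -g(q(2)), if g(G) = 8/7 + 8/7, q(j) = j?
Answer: -16/7 ≈ -2.2857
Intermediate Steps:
g(G) = 16/7 (g(G) = 8*(⅐) + 8*(⅐) = 8/7 + 8/7 = 16/7)
-g(q(2)) = -1*16/7 = -16/7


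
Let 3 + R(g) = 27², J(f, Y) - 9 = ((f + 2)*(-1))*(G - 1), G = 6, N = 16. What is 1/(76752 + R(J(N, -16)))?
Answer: 1/77478 ≈ 1.2907e-5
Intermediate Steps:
J(f, Y) = -1 - 5*f (J(f, Y) = 9 + ((f + 2)*(-1))*(6 - 1) = 9 + ((2 + f)*(-1))*5 = 9 + (-2 - f)*5 = 9 + (-10 - 5*f) = -1 - 5*f)
R(g) = 726 (R(g) = -3 + 27² = -3 + 729 = 726)
1/(76752 + R(J(N, -16))) = 1/(76752 + 726) = 1/77478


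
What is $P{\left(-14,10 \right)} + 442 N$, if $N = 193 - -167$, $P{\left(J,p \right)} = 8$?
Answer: $159128$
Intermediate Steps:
$N = 360$ ($N = 193 + 167 = 360$)
$P{\left(-14,10 \right)} + 442 N = 8 + 442 \cdot 360 = 8 + 159120 = 159128$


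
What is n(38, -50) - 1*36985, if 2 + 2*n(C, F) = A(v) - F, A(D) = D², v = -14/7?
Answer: -36959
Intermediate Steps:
v = -2 (v = -14*⅐ = -2)
n(C, F) = 1 - F/2 (n(C, F) = -1 + ((-2)² - F)/2 = -1 + (4 - F)/2 = -1 + (2 - F/2) = 1 - F/2)
n(38, -50) - 1*36985 = (1 - ½*(-50)) - 1*36985 = (1 + 25) - 36985 = 26 - 36985 = -36959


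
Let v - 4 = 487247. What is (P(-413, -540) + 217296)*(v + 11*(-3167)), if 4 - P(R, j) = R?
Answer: 98496409182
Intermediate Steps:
P(R, j) = 4 - R
v = 487251 (v = 4 + 487247 = 487251)
(P(-413, -540) + 217296)*(v + 11*(-3167)) = ((4 - 1*(-413)) + 217296)*(487251 + 11*(-3167)) = ((4 + 413) + 217296)*(487251 - 34837) = (417 + 217296)*452414 = 217713*452414 = 98496409182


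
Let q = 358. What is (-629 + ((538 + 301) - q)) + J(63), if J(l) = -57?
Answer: -205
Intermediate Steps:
(-629 + ((538 + 301) - q)) + J(63) = (-629 + ((538 + 301) - 1*358)) - 57 = (-629 + (839 - 358)) - 57 = (-629 + 481) - 57 = -148 - 57 = -205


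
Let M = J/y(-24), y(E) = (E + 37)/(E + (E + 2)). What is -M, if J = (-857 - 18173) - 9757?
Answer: -1324202/13 ≈ -1.0186e+5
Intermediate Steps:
J = -28787 (J = -19030 - 9757 = -28787)
y(E) = (37 + E)/(2 + 2*E) (y(E) = (37 + E)/(E + (2 + E)) = (37 + E)/(2 + 2*E))
M = 1324202/13 (M = -28787*2*(1 - 24)/(37 - 24) = -28787/((1/2)*13/(-23)) = -28787/((1/2)*(-1/23)*13) = -28787/(-13/46) = -28787*(-46/13) = 1324202/13 ≈ 1.0186e+5)
-M = -1*1324202/13 = -1324202/13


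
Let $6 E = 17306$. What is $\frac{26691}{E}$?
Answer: $\frac{80073}{8653} \approx 9.2538$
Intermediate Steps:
$E = \frac{8653}{3}$ ($E = \frac{1}{6} \cdot 17306 = \frac{8653}{3} \approx 2884.3$)
$\frac{26691}{E} = \frac{26691}{\frac{8653}{3}} = 26691 \cdot \frac{3}{8653} = \frac{80073}{8653}$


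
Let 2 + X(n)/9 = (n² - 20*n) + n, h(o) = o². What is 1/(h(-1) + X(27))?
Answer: 1/1927 ≈ 0.00051894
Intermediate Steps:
X(n) = -18 - 171*n + 9*n² (X(n) = -18 + 9*((n² - 20*n) + n) = -18 + 9*(n² - 19*n) = -18 + (-171*n + 9*n²) = -18 - 171*n + 9*n²)
1/(h(-1) + X(27)) = 1/((-1)² + (-18 - 171*27 + 9*27²)) = 1/(1 + (-18 - 4617 + 9*729)) = 1/(1 + (-18 - 4617 + 6561)) = 1/(1 + 1926) = 1/1927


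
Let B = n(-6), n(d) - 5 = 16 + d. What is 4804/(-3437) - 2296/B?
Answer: -7963412/51555 ≈ -154.46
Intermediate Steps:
n(d) = 21 + d (n(d) = 5 + (16 + d) = 21 + d)
B = 15 (B = 21 - 6 = 15)
4804/(-3437) - 2296/B = 4804/(-3437) - 2296/15 = 4804*(-1/3437) - 2296*1/15 = -4804/3437 - 2296/15 = -7963412/51555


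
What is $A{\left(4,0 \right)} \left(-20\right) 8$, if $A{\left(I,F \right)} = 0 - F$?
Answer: $0$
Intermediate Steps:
$A{\left(I,F \right)} = - F$
$A{\left(4,0 \right)} \left(-20\right) 8 = \left(-1\right) 0 \left(-20\right) 8 = 0 \left(-20\right) 8 = 0 \cdot 8 = 0$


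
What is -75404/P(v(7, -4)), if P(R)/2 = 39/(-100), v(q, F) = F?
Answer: 3770200/39 ≈ 96672.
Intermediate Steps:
P(R) = -39/50 (P(R) = 2*(39/(-100)) = 2*(39*(-1/100)) = 2*(-39/100) = -39/50)
-75404/P(v(7, -4)) = -75404/(-39/50) = -75404*(-50/39) = 3770200/39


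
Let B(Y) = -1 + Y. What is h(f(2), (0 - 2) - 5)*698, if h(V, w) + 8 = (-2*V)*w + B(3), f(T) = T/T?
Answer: 5584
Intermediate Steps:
f(T) = 1
h(V, w) = -6 - 2*V*w (h(V, w) = -8 + ((-2*V)*w + (-1 + 3)) = -8 + (-2*V*w + 2) = -8 + (2 - 2*V*w) = -6 - 2*V*w)
h(f(2), (0 - 2) - 5)*698 = (-6 - 2*1*((0 - 2) - 5))*698 = (-6 - 2*1*(-2 - 5))*698 = (-6 - 2*1*(-7))*698 = (-6 + 14)*698 = 8*698 = 5584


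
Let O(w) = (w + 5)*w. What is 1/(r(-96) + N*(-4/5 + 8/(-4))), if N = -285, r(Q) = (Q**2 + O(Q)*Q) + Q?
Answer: -1/828738 ≈ -1.2067e-6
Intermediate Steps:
O(w) = w*(5 + w) (O(w) = (5 + w)*w = w*(5 + w))
r(Q) = Q + Q**2 + Q**2*(5 + Q) (r(Q) = (Q**2 + (Q*(5 + Q))*Q) + Q = (Q**2 + Q**2*(5 + Q)) + Q = Q + Q**2 + Q**2*(5 + Q))
1/(r(-96) + N*(-4/5 + 8/(-4))) = 1/(-96*(1 - 96 - 96*(5 - 96)) - 285*(-4/5 + 8/(-4))) = 1/(-96*(1 - 96 - 96*(-91)) - 285*(-4*1/5 + 8*(-1/4))) = 1/(-96*(1 - 96 + 8736) - 285*(-4/5 - 2)) = 1/(-96*8641 - 285*(-14/5)) = 1/(-829536 + 798) = 1/(-828738) = -1/828738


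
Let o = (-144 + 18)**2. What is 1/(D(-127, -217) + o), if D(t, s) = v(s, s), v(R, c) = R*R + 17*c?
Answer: 1/59276 ≈ 1.6870e-5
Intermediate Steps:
v(R, c) = R**2 + 17*c
D(t, s) = s**2 + 17*s
o = 15876 (o = (-126)**2 = 15876)
1/(D(-127, -217) + o) = 1/(-217*(17 - 217) + 15876) = 1/(-217*(-200) + 15876) = 1/(43400 + 15876) = 1/59276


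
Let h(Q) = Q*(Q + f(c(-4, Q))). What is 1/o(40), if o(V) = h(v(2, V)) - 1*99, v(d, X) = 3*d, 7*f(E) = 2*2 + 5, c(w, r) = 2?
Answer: -7/387 ≈ -0.018088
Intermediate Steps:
f(E) = 9/7 (f(E) = (2*2 + 5)/7 = (4 + 5)/7 = (⅐)*9 = 9/7)
h(Q) = Q*(9/7 + Q) (h(Q) = Q*(Q + 9/7) = Q*(9/7 + Q))
o(V) = -387/7 (o(V) = (3*2)*(9 + 7*(3*2))/7 - 1*99 = (⅐)*6*(9 + 7*6) - 99 = (⅐)*6*(9 + 42) - 99 = (⅐)*6*51 - 99 = 306/7 - 99 = -387/7)
1/o(40) = 1/(-387/7) = -7/387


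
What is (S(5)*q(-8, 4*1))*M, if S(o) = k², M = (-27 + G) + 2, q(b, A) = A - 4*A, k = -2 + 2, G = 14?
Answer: 0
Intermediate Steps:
k = 0
q(b, A) = -3*A
M = -11 (M = (-27 + 14) + 2 = -13 + 2 = -11)
S(o) = 0 (S(o) = 0² = 0)
(S(5)*q(-8, 4*1))*M = (0*(-12))*(-11) = 0*(-11) = 0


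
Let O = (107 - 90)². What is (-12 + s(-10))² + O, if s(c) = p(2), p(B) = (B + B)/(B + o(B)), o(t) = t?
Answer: 410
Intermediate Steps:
p(B) = 1 (p(B) = (B + B)/(B + B) = (2*B)/((2*B)) = (2*B)*(1/(2*B)) = 1)
s(c) = 1
O = 289 (O = 17² = 289)
(-12 + s(-10))² + O = (-12 + 1)² + 289 = (-11)² + 289 = 121 + 289 = 410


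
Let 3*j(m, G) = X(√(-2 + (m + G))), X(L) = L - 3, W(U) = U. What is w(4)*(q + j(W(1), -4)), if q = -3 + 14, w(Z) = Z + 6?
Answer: 100 + 10*I*√5/3 ≈ 100.0 + 7.4536*I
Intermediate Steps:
w(Z) = 6 + Z
X(L) = -3 + L
q = 11
j(m, G) = -1 + √(-2 + G + m)/3 (j(m, G) = (-3 + √(-2 + (m + G)))/3 = (-3 + √(-2 + (G + m)))/3 = (-3 + √(-2 + G + m))/3 = -1 + √(-2 + G + m)/3)
w(4)*(q + j(W(1), -4)) = (6 + 4)*(11 + (-1 + √(-2 - 4 + 1)/3)) = 10*(11 + (-1 + √(-5)/3)) = 10*(11 + (-1 + (I*√5)/3)) = 10*(11 + (-1 + I*√5/3)) = 10*(10 + I*√5/3) = 100 + 10*I*√5/3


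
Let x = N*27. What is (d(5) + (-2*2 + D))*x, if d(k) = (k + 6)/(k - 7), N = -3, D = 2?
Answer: 1215/2 ≈ 607.50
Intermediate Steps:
d(k) = (6 + k)/(-7 + k)
x = -81 (x = -3*27 = -81)
(d(5) + (-2*2 + D))*x = ((6 + 5)/(-7 + 5) + (-2*2 + 2))*(-81) = (11/(-2) + (-4 + 2))*(-81) = (-1/2*11 - 2)*(-81) = (-11/2 - 2)*(-81) = -15/2*(-81) = 1215/2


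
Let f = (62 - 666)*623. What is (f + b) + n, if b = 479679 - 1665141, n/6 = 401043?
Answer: 844504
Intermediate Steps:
n = 2406258 (n = 6*401043 = 2406258)
b = -1185462
f = -376292 (f = -604*623 = -376292)
(f + b) + n = (-376292 - 1185462) + 2406258 = -1561754 + 2406258 = 844504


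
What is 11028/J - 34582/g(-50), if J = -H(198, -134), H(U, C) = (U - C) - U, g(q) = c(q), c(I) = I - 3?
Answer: 2024752/3551 ≈ 570.19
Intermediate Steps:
c(I) = -3 + I
g(q) = -3 + q
H(U, C) = -C
J = -134 (J = -(-1)*(-134) = -1*134 = -134)
11028/J - 34582/g(-50) = 11028/(-134) - 34582/(-3 - 50) = 11028*(-1/134) - 34582/(-53) = -5514/67 - 34582*(-1/53) = -5514/67 + 34582/53 = 2024752/3551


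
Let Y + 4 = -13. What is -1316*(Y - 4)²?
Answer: -580356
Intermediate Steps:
Y = -17 (Y = -4 - 13 = -17)
-1316*(Y - 4)² = -1316*(-17 - 4)² = -1316*(-21)² = -1316*441 = -580356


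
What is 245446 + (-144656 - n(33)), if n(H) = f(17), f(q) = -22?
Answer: 100812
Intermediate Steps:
n(H) = -22
245446 + (-144656 - n(33)) = 245446 + (-144656 - 1*(-22)) = 245446 + (-144656 + 22) = 245446 - 144634 = 100812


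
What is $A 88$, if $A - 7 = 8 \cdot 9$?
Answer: $6952$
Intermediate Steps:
$A = 79$ ($A = 7 + 8 \cdot 9 = 7 + 72 = 79$)
$A 88 = 79 \cdot 88 = 6952$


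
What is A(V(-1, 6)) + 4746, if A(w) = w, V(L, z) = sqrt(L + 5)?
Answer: 4748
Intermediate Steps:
V(L, z) = sqrt(5 + L)
A(V(-1, 6)) + 4746 = sqrt(5 - 1) + 4746 = sqrt(4) + 4746 = 2 + 4746 = 4748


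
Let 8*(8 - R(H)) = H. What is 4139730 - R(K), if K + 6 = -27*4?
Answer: 16558831/4 ≈ 4.1397e+6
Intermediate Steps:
K = -114 (K = -6 - 27*4 = -6 - 108 = -114)
R(H) = 8 - H/8
4139730 - R(K) = 4139730 - (8 - ⅛*(-114)) = 4139730 - (8 + 57/4) = 4139730 - 1*89/4 = 4139730 - 89/4 = 16558831/4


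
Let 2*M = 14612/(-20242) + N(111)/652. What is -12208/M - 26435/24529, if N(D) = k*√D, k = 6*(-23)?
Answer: -4707722430298007172389/1188699268539278375 + 56258488114592064*√111/48460975520375 ≈ 8270.5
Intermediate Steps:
k = -138
N(D) = -138*√D
M = -3653/10121 - 69*√111/652 (M = (14612/(-20242) - 138*√111/652)/2 = (14612*(-1/20242) - 138*√111*(1/652))/2 = (-7306/10121 - 69*√111/326)/2 = -3653/10121 - 69*√111/652 ≈ -1.4759)
-12208/M - 26435/24529 = -12208/(-3653/10121 - 69*√111/652) - 26435/24529 = -26435/24529 - 12208/(-3653/10121 - 69*√111/652)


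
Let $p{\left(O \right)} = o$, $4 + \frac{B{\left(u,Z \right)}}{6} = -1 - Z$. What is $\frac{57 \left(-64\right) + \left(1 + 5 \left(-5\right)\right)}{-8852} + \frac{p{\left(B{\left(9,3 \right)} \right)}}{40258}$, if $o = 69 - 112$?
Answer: $\frac{36861685}{89090954} \approx 0.41375$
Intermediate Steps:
$B{\left(u,Z \right)} = -30 - 6 Z$ ($B{\left(u,Z \right)} = -24 + 6 \left(-1 - Z\right) = -24 - \left(6 + 6 Z\right) = -30 - 6 Z$)
$o = -43$
$p{\left(O \right)} = -43$
$\frac{57 \left(-64\right) + \left(1 + 5 \left(-5\right)\right)}{-8852} + \frac{p{\left(B{\left(9,3 \right)} \right)}}{40258} = \frac{57 \left(-64\right) + \left(1 + 5 \left(-5\right)\right)}{-8852} - \frac{43}{40258} = \left(-3648 + \left(1 - 25\right)\right) \left(- \frac{1}{8852}\right) - \frac{43}{40258} = \left(-3648 - 24\right) \left(- \frac{1}{8852}\right) - \frac{43}{40258} = \left(-3672\right) \left(- \frac{1}{8852}\right) - \frac{43}{40258} = \frac{918}{2213} - \frac{43}{40258} = \frac{36861685}{89090954}$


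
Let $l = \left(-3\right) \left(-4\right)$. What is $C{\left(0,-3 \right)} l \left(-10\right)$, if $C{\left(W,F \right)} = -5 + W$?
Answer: $600$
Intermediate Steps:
$l = 12$
$C{\left(0,-3 \right)} l \left(-10\right) = \left(-5 + 0\right) 12 \left(-10\right) = \left(-5\right) 12 \left(-10\right) = \left(-60\right) \left(-10\right) = 600$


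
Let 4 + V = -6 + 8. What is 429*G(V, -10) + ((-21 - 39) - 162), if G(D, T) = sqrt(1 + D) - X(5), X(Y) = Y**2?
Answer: -10947 + 429*I ≈ -10947.0 + 429.0*I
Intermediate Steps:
V = -2 (V = -4 + (-6 + 8) = -4 + 2 = -2)
G(D, T) = -25 + sqrt(1 + D) (G(D, T) = sqrt(1 + D) - 1*5**2 = sqrt(1 + D) - 1*25 = sqrt(1 + D) - 25 = -25 + sqrt(1 + D))
429*G(V, -10) + ((-21 - 39) - 162) = 429*(-25 + sqrt(1 - 2)) + ((-21 - 39) - 162) = 429*(-25 + sqrt(-1)) + (-60 - 162) = 429*(-25 + I) - 222 = (-10725 + 429*I) - 222 = -10947 + 429*I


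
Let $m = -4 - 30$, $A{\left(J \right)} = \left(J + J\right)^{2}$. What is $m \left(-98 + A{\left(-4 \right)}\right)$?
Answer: $1156$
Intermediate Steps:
$A{\left(J \right)} = 4 J^{2}$ ($A{\left(J \right)} = \left(2 J\right)^{2} = 4 J^{2}$)
$m = -34$ ($m = -4 - 30 = -34$)
$m \left(-98 + A{\left(-4 \right)}\right) = - 34 \left(-98 + 4 \left(-4\right)^{2}\right) = - 34 \left(-98 + 4 \cdot 16\right) = - 34 \left(-98 + 64\right) = \left(-34\right) \left(-34\right) = 1156$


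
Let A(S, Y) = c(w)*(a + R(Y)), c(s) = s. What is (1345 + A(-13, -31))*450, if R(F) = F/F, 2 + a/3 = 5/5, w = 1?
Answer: 604350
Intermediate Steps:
a = -3 (a = -6 + 3*(5/5) = -6 + 3*(5*(⅕)) = -6 + 3*1 = -6 + 3 = -3)
R(F) = 1
A(S, Y) = -2 (A(S, Y) = 1*(-3 + 1) = 1*(-2) = -2)
(1345 + A(-13, -31))*450 = (1345 - 2)*450 = 1343*450 = 604350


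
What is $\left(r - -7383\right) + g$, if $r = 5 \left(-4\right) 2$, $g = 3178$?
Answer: $10521$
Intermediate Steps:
$r = -40$ ($r = \left(-20\right) 2 = -40$)
$\left(r - -7383\right) + g = \left(-40 - -7383\right) + 3178 = \left(-40 + 7383\right) + 3178 = 7343 + 3178 = 10521$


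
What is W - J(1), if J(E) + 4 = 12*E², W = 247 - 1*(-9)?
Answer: 248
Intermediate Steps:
W = 256 (W = 247 + 9 = 256)
J(E) = -4 + 12*E²
W - J(1) = 256 - (-4 + 12*1²) = 256 - (-4 + 12*1) = 256 - (-4 + 12) = 256 - 1*8 = 256 - 8 = 248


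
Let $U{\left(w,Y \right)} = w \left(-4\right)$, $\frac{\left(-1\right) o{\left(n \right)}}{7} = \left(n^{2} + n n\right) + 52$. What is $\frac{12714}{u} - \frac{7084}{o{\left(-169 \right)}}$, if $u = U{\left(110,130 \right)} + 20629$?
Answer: $\frac{28743904}{44395611} \approx 0.64745$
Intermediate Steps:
$o{\left(n \right)} = -364 - 14 n^{2}$ ($o{\left(n \right)} = - 7 \left(\left(n^{2} + n n\right) + 52\right) = - 7 \left(\left(n^{2} + n^{2}\right) + 52\right) = - 7 \left(2 n^{2} + 52\right) = - 7 \left(52 + 2 n^{2}\right) = -364 - 14 n^{2}$)
$U{\left(w,Y \right)} = - 4 w$
$u = 20189$ ($u = \left(-4\right) 110 + 20629 = -440 + 20629 = 20189$)
$\frac{12714}{u} - \frac{7084}{o{\left(-169 \right)}} = \frac{12714}{20189} - \frac{7084}{-364 - 14 \left(-169\right)^{2}} = 12714 \cdot \frac{1}{20189} - \frac{7084}{-364 - 399854} = \frac{978}{1553} - \frac{7084}{-364 - 399854} = \frac{978}{1553} - \frac{7084}{-400218} = \frac{978}{1553} - - \frac{506}{28587} = \frac{978}{1553} + \frac{506}{28587} = \frac{28743904}{44395611}$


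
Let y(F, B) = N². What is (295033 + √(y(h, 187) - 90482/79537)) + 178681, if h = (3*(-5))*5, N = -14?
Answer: 473714 + √1232725669490/79537 ≈ 4.7373e+5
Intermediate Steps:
h = -75 (h = -15*5 = -75)
y(F, B) = 196 (y(F, B) = (-14)² = 196)
(295033 + √(y(h, 187) - 90482/79537)) + 178681 = (295033 + √(196 - 90482/79537)) + 178681 = (295033 + √(15498770/79537)) + 178681 = (295033 + √1232725669490/79537) + 178681 = 473714 + √1232725669490/79537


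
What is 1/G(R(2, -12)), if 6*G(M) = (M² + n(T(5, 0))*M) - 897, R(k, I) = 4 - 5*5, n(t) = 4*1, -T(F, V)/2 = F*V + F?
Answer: -1/90 ≈ -0.011111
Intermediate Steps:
T(F, V) = -2*F - 2*F*V (T(F, V) = -2*(F*V + F) = -2*(F + F*V) = -2*F - 2*F*V)
n(t) = 4
R(k, I) = -21 (R(k, I) = 4 - 25 = -21)
G(M) = -299/2 + M²/6 + 2*M/3 (G(M) = ((M² + 4*M) - 897)/6 = (-897 + M² + 4*M)/6 = -299/2 + M²/6 + 2*M/3)
1/G(R(2, -12)) = 1/(-299/2 + (⅙)*(-21)² + (⅔)*(-21)) = 1/(-299/2 + (⅙)*441 - 14) = 1/(-299/2 + 147/2 - 14) = 1/(-90) = -1/90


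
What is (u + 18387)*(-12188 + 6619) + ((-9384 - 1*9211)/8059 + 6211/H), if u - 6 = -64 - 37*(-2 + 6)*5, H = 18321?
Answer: -14462677630991945/147648939 ≈ -9.7953e+7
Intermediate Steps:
u = -798 (u = 6 + (-64 - 37*(-2 + 6)*5) = 6 + (-64 - 148*5) = 6 + (-64 - 37*20) = 6 + (-64 - 740) = 6 - 804 = -798)
(u + 18387)*(-12188 + 6619) + ((-9384 - 1*9211)/8059 + 6211/H) = (-798 + 18387)*(-12188 + 6619) + ((-9384 - 1*9211)/8059 + 6211/18321) = 17589*(-5569) + ((-9384 - 9211)*(1/8059) + 6211*(1/18321)) = -97953141 + (-18595*1/8059 + 6211/18321) = -97953141 + (-18595/8059 + 6211/18321) = -97953141 - 290624546/147648939 = -14462677630991945/147648939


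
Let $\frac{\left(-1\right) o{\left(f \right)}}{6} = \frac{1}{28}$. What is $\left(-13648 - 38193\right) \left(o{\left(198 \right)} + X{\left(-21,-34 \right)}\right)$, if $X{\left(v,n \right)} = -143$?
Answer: $\frac{103941205}{14} \approx 7.4244 \cdot 10^{6}$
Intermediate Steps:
$o{\left(f \right)} = - \frac{3}{14}$ ($o{\left(f \right)} = - \frac{6}{28} = \left(-6\right) \frac{1}{28} = - \frac{3}{14}$)
$\left(-13648 - 38193\right) \left(o{\left(198 \right)} + X{\left(-21,-34 \right)}\right) = \left(-13648 - 38193\right) \left(- \frac{3}{14} - 143\right) = \left(-51841\right) \left(- \frac{2005}{14}\right) = \frac{103941205}{14}$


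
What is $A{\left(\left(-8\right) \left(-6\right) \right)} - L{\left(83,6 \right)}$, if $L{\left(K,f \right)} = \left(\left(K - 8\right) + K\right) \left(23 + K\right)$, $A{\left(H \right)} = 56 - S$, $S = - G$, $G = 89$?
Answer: $-16603$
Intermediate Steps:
$S = -89$ ($S = \left(-1\right) 89 = -89$)
$A{\left(H \right)} = 145$ ($A{\left(H \right)} = 56 - -89 = 56 + 89 = 145$)
$L{\left(K,f \right)} = \left(-8 + 2 K\right) \left(23 + K\right)$ ($L{\left(K,f \right)} = \left(\left(K - 8\right) + K\right) \left(23 + K\right) = \left(\left(-8 + K\right) + K\right) \left(23 + K\right) = \left(-8 + 2 K\right) \left(23 + K\right)$)
$A{\left(\left(-8\right) \left(-6\right) \right)} - L{\left(83,6 \right)} = 145 - \left(-184 + 2 \cdot 83^{2} + 38 \cdot 83\right) = 145 - \left(-184 + 2 \cdot 6889 + 3154\right) = 145 - \left(-184 + 13778 + 3154\right) = 145 - 16748 = -16603$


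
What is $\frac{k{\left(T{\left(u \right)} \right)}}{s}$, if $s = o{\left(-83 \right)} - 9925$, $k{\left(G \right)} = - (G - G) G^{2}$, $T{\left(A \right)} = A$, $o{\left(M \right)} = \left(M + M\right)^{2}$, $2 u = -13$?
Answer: $0$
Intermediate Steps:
$u = - \frac{13}{2}$ ($u = \frac{1}{2} \left(-13\right) = - \frac{13}{2} \approx -6.5$)
$o{\left(M \right)} = 4 M^{2}$ ($o{\left(M \right)} = \left(2 M\right)^{2} = 4 M^{2}$)
$k{\left(G \right)} = 0$ ($k{\left(G \right)} = \left(-1\right) 0 G^{2} = 0 G^{2} = 0$)
$s = 17631$ ($s = 4 \left(-83\right)^{2} - 9925 = 4 \cdot 6889 - 9925 = 27556 - 9925 = 17631$)
$\frac{k{\left(T{\left(u \right)} \right)}}{s} = \frac{0}{17631} = 0 \cdot \frac{1}{17631} = 0$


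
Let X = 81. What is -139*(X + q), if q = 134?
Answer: -29885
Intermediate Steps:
-139*(X + q) = -139*(81 + 134) = -139*215 = -29885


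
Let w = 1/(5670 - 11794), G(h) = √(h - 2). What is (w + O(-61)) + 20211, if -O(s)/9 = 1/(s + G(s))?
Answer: 117089306717/5793304 + 27*I*√7/3784 ≈ 20211.0 + 0.018878*I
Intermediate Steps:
G(h) = √(-2 + h)
w = -1/6124 (w = 1/(-6124) = -1/6124 ≈ -0.00016329)
O(s) = -9/(s + √(-2 + s))
(w + O(-61)) + 20211 = (-1/6124 - 9/(-61 + √(-2 - 61))) + 20211 = (-1/6124 - 9/(-61 + √(-63))) + 20211 = (-1/6124 - 9/(-61 + 3*I*√7)) + 20211 = 123772163/6124 - 9/(-61 + 3*I*√7)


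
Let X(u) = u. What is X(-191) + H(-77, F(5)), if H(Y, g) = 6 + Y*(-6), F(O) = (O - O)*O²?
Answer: 277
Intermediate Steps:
F(O) = 0 (F(O) = 0*O² = 0)
H(Y, g) = 6 - 6*Y
X(-191) + H(-77, F(5)) = -191 + (6 - 6*(-77)) = -191 + (6 + 462) = -191 + 468 = 277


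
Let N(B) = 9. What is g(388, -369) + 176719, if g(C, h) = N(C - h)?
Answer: 176728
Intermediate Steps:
g(C, h) = 9
g(388, -369) + 176719 = 9 + 176719 = 176728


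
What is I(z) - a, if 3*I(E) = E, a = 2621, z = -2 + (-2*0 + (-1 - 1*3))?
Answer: -2623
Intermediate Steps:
z = -6 (z = -2 + (0 + (-1 - 3)) = -2 + (0 - 4) = -2 - 4 = -6)
I(E) = E/3
I(z) - a = (1/3)*(-6) - 1*2621 = -2 - 2621 = -2623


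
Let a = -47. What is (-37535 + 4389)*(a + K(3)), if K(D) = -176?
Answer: 7391558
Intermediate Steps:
(-37535 + 4389)*(a + K(3)) = (-37535 + 4389)*(-47 - 176) = -33146*(-223) = 7391558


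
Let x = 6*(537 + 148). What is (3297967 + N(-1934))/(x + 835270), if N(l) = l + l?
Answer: 3294099/839380 ≈ 3.9244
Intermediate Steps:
x = 4110 (x = 6*685 = 4110)
N(l) = 2*l
(3297967 + N(-1934))/(x + 835270) = (3297967 + 2*(-1934))/(4110 + 835270) = (3297967 - 3868)/839380 = 3294099*(1/839380) = 3294099/839380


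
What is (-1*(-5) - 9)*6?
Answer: -24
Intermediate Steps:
(-1*(-5) - 9)*6 = (5 - 9)*6 = -4*6 = -24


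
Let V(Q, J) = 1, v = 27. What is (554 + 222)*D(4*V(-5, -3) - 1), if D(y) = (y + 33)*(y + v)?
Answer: 838080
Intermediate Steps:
D(y) = (27 + y)*(33 + y) (D(y) = (y + 33)*(y + 27) = (33 + y)*(27 + y) = (27 + y)*(33 + y))
(554 + 222)*D(4*V(-5, -3) - 1) = (554 + 222)*(891 + (4*1 - 1)² + 60*(4*1 - 1)) = 776*(891 + (4 - 1)² + 60*(4 - 1)) = 776*(891 + 3² + 60*3) = 776*(891 + 9 + 180) = 776*1080 = 838080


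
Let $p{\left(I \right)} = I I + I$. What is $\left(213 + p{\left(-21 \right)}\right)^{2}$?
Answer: $400689$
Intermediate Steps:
$p{\left(I \right)} = I + I^{2}$ ($p{\left(I \right)} = I^{2} + I = I + I^{2}$)
$\left(213 + p{\left(-21 \right)}\right)^{2} = \left(213 - 21 \left(1 - 21\right)\right)^{2} = \left(213 - -420\right)^{2} = \left(213 + 420\right)^{2} = 633^{2} = 400689$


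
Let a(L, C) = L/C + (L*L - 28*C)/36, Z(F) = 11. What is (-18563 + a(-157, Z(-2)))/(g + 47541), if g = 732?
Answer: -7088849/19116108 ≈ -0.37083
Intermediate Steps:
a(L, C) = -7*C/9 + L²/36 + L/C (a(L, C) = L/C + (L² - 28*C)*(1/36) = L/C + (-7*C/9 + L²/36) = -7*C/9 + L²/36 + L/C)
(-18563 + a(-157, Z(-2)))/(g + 47541) = (-18563 + (-157 - 1/36*11*(-1*(-157)² + 28*11))/11)/(732 + 47541) = (-18563 + (-157 - 1/36*11*(-1*24649 + 308))/11)/48273 = (-18563 + (-157 - 1/36*11*(-24649 + 308))/11)*(1/48273) = (-18563 + (-157 - 1/36*11*(-24341))/11)*(1/48273) = (-18563 + (-157 + 267751/36)/11)*(1/48273) = (-18563 + (1/11)*(262099/36))*(1/48273) = (-18563 + 262099/396)*(1/48273) = -7088849/396*1/48273 = -7088849/19116108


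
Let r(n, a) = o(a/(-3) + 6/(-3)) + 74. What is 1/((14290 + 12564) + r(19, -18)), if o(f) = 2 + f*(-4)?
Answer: 1/26914 ≈ 3.7155e-5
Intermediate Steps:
o(f) = 2 - 4*f
r(n, a) = 84 + 4*a/3 (r(n, a) = (2 - 4*(a/(-3) + 6/(-3))) + 74 = (2 - 4*(a*(-⅓) + 6*(-⅓))) + 74 = (2 - 4*(-a/3 - 2)) + 74 = (2 - 4*(-2 - a/3)) + 74 = (2 + (8 + 4*a/3)) + 74 = (10 + 4*a/3) + 74 = 84 + 4*a/3)
1/((14290 + 12564) + r(19, -18)) = 1/((14290 + 12564) + (84 + (4/3)*(-18))) = 1/(26854 + (84 - 24)) = 1/(26854 + 60) = 1/26914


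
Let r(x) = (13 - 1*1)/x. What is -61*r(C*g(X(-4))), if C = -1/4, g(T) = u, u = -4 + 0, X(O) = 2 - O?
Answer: -732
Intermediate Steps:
u = -4
g(T) = -4
C = -1/4 (C = -1*1/4 = -1/4 ≈ -0.25000)
r(x) = 12/x (r(x) = (13 - 1)/x = 12/x)
-61*r(C*g(X(-4))) = -732/((-1/4*(-4))) = -732/1 = -732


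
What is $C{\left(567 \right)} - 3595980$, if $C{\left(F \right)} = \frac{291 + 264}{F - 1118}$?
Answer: $- \frac{1981385535}{551} \approx -3.596 \cdot 10^{6}$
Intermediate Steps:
$C{\left(F \right)} = \frac{555}{-1118 + F}$
$C{\left(567 \right)} - 3595980 = \frac{555}{-1118 + 567} - 3595980 = \frac{555}{-551} - 3595980 = 555 \left(- \frac{1}{551}\right) - 3595980 = - \frac{555}{551} - 3595980 = - \frac{1981385535}{551}$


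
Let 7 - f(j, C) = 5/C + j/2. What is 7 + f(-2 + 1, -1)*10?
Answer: 132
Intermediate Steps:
f(j, C) = 7 - 5/C - j/2 (f(j, C) = 7 - (5/C + j/2) = 7 - (j/2 + 5/C) = 7 + (-5/C - j/2) = 7 - 5/C - j/2)
7 + f(-2 + 1, -1)*10 = 7 + (7 - 5/(-1) - (-2 + 1)/2)*10 = 7 + (7 - 5*(-1) - 1/2*(-1))*10 = 7 + (7 + 5 + 1/2)*10 = 7 + (25/2)*10 = 7 + 125 = 132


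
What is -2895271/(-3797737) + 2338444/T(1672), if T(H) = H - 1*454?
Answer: 153177961057/79752477 ≈ 1920.7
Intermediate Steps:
T(H) = -454 + H (T(H) = H - 454 = -454 + H)
-2895271/(-3797737) + 2338444/T(1672) = -2895271/(-3797737) + 2338444/(-454 + 1672) = -2895271*(-1/3797737) + 2338444/1218 = 2895271/3797737 + 2338444*(1/1218) = 2895271/3797737 + 40318/21 = 153177961057/79752477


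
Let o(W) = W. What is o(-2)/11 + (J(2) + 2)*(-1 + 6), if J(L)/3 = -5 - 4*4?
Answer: -3357/11 ≈ -305.18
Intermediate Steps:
J(L) = -63 (J(L) = 3*(-5 - 4*4) = 3*(-5 - 16) = 3*(-21) = -63)
o(-2)/11 + (J(2) + 2)*(-1 + 6) = -2/11 + (-63 + 2)*(-1 + 6) = (1/11)*(-2) - 61*5 = -2/11 - 305 = -3357/11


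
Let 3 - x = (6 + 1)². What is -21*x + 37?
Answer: 1003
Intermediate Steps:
x = -46 (x = 3 - (6 + 1)² = 3 - 1*7² = 3 - 1*49 = 3 - 49 = -46)
-21*x + 37 = -21*(-46) + 37 = 966 + 37 = 1003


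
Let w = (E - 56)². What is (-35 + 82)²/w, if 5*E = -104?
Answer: 55225/147456 ≈ 0.37452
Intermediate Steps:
E = -104/5 (E = (⅕)*(-104) = -104/5 ≈ -20.800)
w = 147456/25 (w = (-104/5 - 56)² = (-384/5)² = 147456/25 ≈ 5898.2)
(-35 + 82)²/w = (-35 + 82)²/(147456/25) = 47²*(25/147456) = 2209*(25/147456) = 55225/147456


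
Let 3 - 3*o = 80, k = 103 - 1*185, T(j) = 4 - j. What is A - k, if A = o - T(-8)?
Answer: 133/3 ≈ 44.333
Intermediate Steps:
k = -82 (k = 103 - 185 = -82)
o = -77/3 (o = 1 - ⅓*80 = 1 - 80/3 = -77/3 ≈ -25.667)
A = -113/3 (A = -77/3 - (4 - 1*(-8)) = -77/3 - (4 + 8) = -77/3 - 1*12 = -77/3 - 12 = -113/3 ≈ -37.667)
A - k = -113/3 - 1*(-82) = -113/3 + 82 = 133/3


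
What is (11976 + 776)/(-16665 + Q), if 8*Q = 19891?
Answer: -102016/113429 ≈ -0.89938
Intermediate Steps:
Q = 19891/8 (Q = (⅛)*19891 = 19891/8 ≈ 2486.4)
(11976 + 776)/(-16665 + Q) = (11976 + 776)/(-16665 + 19891/8) = 12752/(-113429/8) = 12752*(-8/113429) = -102016/113429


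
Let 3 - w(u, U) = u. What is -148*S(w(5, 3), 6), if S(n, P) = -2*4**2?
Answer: 4736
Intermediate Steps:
w(u, U) = 3 - u
S(n, P) = -32 (S(n, P) = -2*16 = -32)
-148*S(w(5, 3), 6) = -148*(-32) = 4736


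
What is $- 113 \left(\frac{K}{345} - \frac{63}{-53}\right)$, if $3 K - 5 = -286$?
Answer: $- \frac{5685256}{54855} \approx -103.64$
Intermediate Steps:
$K = - \frac{281}{3}$ ($K = \frac{5}{3} + \frac{1}{3} \left(-286\right) = \frac{5}{3} - \frac{286}{3} = - \frac{281}{3} \approx -93.667$)
$- 113 \left(\frac{K}{345} - \frac{63}{-53}\right) = - 113 \left(- \frac{281}{3 \cdot 345} - \frac{63}{-53}\right) = - 113 \left(\left(- \frac{281}{3}\right) \frac{1}{345} - - \frac{63}{53}\right) = - 113 \left(- \frac{281}{1035} + \frac{63}{53}\right) = \left(-113\right) \frac{50312}{54855} = - \frac{5685256}{54855}$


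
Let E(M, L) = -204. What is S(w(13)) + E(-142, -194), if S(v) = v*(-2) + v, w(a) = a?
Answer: -217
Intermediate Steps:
S(v) = -v (S(v) = -2*v + v = -v)
S(w(13)) + E(-142, -194) = -1*13 - 204 = -13 - 204 = -217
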